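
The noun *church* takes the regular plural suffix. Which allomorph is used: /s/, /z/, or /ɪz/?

/ɪz/

The stem *church* ends in a sibilant (/s, z, ʃ, ʒ, tʃ, dʒ/).
The plural suffix surfaces as /ɪz/ after sibilants, /s/ after other voiceless consonants, and /z/ after other voiced sounds.
So the plural -s on *church* is pronounced /ɪz/.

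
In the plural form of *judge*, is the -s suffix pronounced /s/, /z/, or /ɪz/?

The stem *judge* ends in a sibilant (/s, z, ʃ, ʒ, tʃ, dʒ/).
The plural suffix surfaces as /ɪz/ after sibilants, /s/ after other voiceless consonants, and /z/ after other voiced sounds.
So the plural -s on *judge* is pronounced /ɪz/.

/ɪz/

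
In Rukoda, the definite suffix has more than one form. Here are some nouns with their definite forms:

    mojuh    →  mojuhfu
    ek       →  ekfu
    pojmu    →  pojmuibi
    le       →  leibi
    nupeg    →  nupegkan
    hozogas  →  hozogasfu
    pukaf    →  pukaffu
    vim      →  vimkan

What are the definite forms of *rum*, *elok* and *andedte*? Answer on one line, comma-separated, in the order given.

The suffix is conditioned by the final sound: -fu when the stem ends in a voiceless consonant (*mojuh*, *ek*, *hozogas*, *pukaf*); -kan when the stem ends in a voiced consonant (*nupeg*, *vim*); -ibi when the stem ends in a vowel (*pojmu*, *le*).
*rum*: final sound = /m/, a voiced consonant → -kan → *rumkan*.
*elok* — final sound /k/ (a voiceless consonant) → -fu → *elokfu*.
The final sound of *andedte* is /e/, which is a vowel, so the suffix is -ibi, giving *andedteibi*.

rumkan, elokfu, andedteibi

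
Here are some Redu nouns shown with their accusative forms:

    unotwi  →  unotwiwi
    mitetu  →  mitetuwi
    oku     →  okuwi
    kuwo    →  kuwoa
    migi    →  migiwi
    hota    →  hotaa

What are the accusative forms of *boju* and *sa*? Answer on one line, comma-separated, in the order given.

bojuwi, saa

The pattern is height harmony: -wi when the last vowel of the stem is a high vowel (*unotwi*, *mitetu*, *oku*, *migi*); -a when the last vowel of the stem is a non-high vowel (*kuwo*, *hota*).
The last vowel of *boju* is /u/, which is a high vowel, so the suffix is -wi, giving *bojuwi*.
*sa* — last vowel /a/ (a non-high vowel) → -a → *saa*.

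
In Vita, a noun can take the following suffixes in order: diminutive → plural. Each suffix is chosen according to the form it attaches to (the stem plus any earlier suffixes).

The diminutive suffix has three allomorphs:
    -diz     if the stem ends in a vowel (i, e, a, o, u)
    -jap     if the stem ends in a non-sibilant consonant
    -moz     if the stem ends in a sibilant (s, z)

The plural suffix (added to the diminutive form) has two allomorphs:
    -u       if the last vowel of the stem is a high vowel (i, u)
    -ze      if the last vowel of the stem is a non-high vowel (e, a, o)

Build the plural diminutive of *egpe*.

*egpe* — final sound /e/ (a vowel) → -diz → *egpediz*.
Since the last vowel of the diminutive form *egpediz* is /i/ (a high vowel), it takes -u, giving *egpedizu*.

egpedizu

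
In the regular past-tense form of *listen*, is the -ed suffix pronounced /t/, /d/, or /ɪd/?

/d/

The stem *listen* ends in a voiced sound other than /d/.
The -ed suffix is realized as /ɪd/ after /t, d/; as /t/ after other voiceless consonants; and as /d/ after other voiced sounds.
So -ed on *listen* is pronounced /d/.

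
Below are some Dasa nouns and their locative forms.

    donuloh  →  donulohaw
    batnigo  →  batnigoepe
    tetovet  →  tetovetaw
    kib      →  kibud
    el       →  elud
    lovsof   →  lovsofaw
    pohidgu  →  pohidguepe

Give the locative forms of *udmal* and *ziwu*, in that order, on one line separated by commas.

udmalud, ziwuepe

The alternation tracks the final sound of the stem — -aw when the stem ends in a voiceless consonant (*donuloh*, *tetovet*, *lovsof*); -ud when the stem ends in a voiced consonant (*kib*, *el*); -epe when the stem ends in a vowel (*batnigo*, *pohidgu*).
Since the final sound of *udmal* is /l/ (a voiced consonant), it takes -ud, giving *udmalud*.
Since the final sound of *ziwu* is /u/ (a vowel), it takes -epe, giving *ziwuepe*.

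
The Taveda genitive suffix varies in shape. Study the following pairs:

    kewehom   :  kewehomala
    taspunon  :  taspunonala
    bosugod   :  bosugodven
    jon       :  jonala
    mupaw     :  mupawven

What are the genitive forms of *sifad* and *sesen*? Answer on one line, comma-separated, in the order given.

sifadven, sesenala

The pattern is nasality of the final consonant: -ala when the stem ends in a nasal (*kewehom*, *taspunon*, *jon*); -ven when the stem ends in a non-nasal consonant (*bosugod*, *mupaw*).
*sifad*: final consonant = /d/, non-nasal → -ven → *sifadven*.
The final consonant of *sesen* is /n/, which is a nasal, so the suffix is -ala, giving *sesenala*.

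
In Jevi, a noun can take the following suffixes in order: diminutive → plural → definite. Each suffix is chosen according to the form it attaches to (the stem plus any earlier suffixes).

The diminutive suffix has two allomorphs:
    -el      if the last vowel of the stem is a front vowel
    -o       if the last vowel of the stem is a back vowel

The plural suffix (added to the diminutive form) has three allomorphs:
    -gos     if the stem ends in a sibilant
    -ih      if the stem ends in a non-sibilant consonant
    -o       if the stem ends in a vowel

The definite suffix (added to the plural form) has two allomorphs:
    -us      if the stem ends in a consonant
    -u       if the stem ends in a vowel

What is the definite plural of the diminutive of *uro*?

urooou

*uro* — last vowel /o/ (a back vowel) → -o → *uroo*.
Since the final sound of the diminutive form *uroo* is /o/ (a vowel), it takes -o, giving *urooo*.
The plural form *urooo*: final sound = /o/, a vowel → -u → *urooou*.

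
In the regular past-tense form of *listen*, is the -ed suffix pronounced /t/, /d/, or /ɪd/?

The stem *listen* ends in a voiced sound other than /d/.
The -ed suffix is realized as /ɪd/ after /t, d/; as /t/ after other voiceless consonants; and as /d/ after other voiced sounds.
So -ed on *listen* is pronounced /d/.

/d/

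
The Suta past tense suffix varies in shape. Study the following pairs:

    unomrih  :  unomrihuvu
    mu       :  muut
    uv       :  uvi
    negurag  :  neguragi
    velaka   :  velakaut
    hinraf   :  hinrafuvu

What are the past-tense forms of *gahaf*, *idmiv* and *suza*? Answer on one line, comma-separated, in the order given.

The alternation tracks the final sound of the stem — -uvu when the stem ends in a voiceless consonant (*unomrih*, *hinraf*); -i when the stem ends in a voiced consonant (*uv*, *negurag*); -ut when the stem ends in a vowel (*mu*, *velaka*).
*gahaf* — final sound /f/ (a voiceless consonant) → -uvu → *gahafuvu*.
*idmiv* — final sound /v/ (a voiced consonant) → -i → *idmivi*.
*suza* — final sound /a/ (a vowel) → -ut → *suzaut*.

gahafuvu, idmivi, suzaut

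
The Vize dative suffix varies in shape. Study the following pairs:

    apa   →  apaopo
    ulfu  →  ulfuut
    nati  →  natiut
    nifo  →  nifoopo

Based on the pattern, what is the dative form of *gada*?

gadaopo

Looking at the last vowel of each stem: -ut when the last vowel of the stem is a high vowel (*ulfu*, *nati*); -opo when the last vowel of the stem is a non-high vowel (*apa*, *nifo*).
*gada*: last vowel = /a/, a non-high vowel → -opo → *gadaopo*.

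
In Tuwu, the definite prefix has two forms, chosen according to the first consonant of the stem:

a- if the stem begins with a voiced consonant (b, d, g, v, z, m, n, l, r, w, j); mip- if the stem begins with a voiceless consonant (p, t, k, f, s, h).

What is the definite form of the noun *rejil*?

arejil

*rejil*: first consonant = /r/, voiced → a- → *arejil*.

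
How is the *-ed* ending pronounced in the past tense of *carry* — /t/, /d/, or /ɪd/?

/d/

The stem *carry* ends in a voiced sound other than /d/.
The -ed suffix is realized as /ɪd/ after /t, d/; as /t/ after other voiceless consonants; and as /d/ after other voiced sounds.
So -ed on *carry* is pronounced /d/.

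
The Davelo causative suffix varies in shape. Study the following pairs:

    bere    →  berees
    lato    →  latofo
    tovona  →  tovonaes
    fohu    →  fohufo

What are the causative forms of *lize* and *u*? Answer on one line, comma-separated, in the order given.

lizees, ufo

Looking at the last vowel of each stem: -fo when the last vowel of the stem is a rounded vowel (*lato*, *fohu*); -es when the last vowel of the stem is an unrounded vowel (*bere*, *tovona*).
Since the last vowel of *lize* is /e/ (an unrounded vowel), it takes -es, giving *lizees*.
The last vowel of *u* is /u/, which is a rounded vowel, so the suffix is -fo, giving *ufo*.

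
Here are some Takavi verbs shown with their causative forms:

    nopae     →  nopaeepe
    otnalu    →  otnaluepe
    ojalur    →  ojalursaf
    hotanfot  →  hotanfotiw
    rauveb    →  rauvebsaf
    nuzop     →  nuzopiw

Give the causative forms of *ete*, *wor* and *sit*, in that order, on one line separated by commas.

The suffix is conditioned by the final sound: -iw when the stem ends in a voiceless consonant (*hotanfot*, *nuzop*); -saf when the stem ends in a voiced consonant (*ojalur*, *rauveb*); -epe when the stem ends in a vowel (*nopae*, *otnalu*).
*ete* — final sound /e/ (a vowel) → -epe → *eteepe*.
*wor*: final sound = /r/, a voiced consonant → -saf → *worsaf*.
*sit*: final sound = /t/, a voiceless consonant → -iw → *sitiw*.

eteepe, worsaf, sitiw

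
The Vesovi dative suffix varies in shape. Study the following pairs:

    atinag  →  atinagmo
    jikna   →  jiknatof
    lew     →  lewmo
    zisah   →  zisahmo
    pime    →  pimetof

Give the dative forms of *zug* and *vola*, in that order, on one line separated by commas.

zugmo, volatof

The alternation tracks the final sound of the stem — -mo when the stem ends in a consonant (*atinag*, *lew*, *zisah*); -tof when the stem ends in a vowel (*jikna*, *pime*).
The final sound of *zug* is /g/, which is a consonant, so the suffix is -mo, giving *zugmo*.
Since the final sound of *vola* is /a/ (a vowel), it takes -tof, giving *volatof*.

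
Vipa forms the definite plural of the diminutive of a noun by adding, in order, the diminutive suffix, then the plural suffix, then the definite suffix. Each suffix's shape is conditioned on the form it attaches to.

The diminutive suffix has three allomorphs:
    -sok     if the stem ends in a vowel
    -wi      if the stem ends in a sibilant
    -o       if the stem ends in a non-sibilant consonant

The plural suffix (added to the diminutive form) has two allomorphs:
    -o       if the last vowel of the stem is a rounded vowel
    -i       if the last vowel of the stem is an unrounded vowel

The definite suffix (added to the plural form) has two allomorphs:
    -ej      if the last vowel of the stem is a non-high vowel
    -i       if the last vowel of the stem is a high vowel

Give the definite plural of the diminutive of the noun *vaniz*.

*vaniz*: final sound = /z/, a sibilant → -wi → *vanizwi*.
Since the last vowel of the diminutive form *vanizwi* is /i/ (an unrounded vowel), it takes -i, giving *vanizwii*.
Since the last vowel of the plural form *vanizwii* is /i/ (a high vowel), it takes -i, giving *vanizwiii*.

vanizwiii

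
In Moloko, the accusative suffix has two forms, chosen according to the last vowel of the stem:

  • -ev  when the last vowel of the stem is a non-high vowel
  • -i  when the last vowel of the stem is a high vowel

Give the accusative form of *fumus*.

fumusi

Since the last vowel of *fumus* is /u/ (a high vowel), it takes -i, giving *fumusi*.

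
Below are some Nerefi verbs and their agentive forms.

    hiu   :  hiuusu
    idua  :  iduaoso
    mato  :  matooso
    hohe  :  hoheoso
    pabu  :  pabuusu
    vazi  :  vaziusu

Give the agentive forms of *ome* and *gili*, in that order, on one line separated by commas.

The pattern is height harmony: -usu when the last vowel of the stem is a high vowel (*hiu*, *pabu*, *vazi*); -oso when the last vowel of the stem is a non-high vowel (*idua*, *mato*, *hohe*).
*ome* — last vowel /e/ (a non-high vowel) → -oso → *omeoso*.
Since the last vowel of *gili* is /i/ (a high vowel), it takes -usu, giving *giliusu*.

omeoso, giliusu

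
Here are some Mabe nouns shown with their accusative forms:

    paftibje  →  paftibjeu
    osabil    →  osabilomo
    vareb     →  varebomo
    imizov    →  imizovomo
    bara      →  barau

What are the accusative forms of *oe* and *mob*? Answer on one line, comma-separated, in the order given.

oeu, mobomo

The pattern is consonant vs. vowel: -omo when the stem ends in a consonant (*osabil*, *vareb*, *imizov*); -u when the stem ends in a vowel (*paftibje*, *bara*).
*oe* — final sound /e/ (a vowel) → -u → *oeu*.
*mob* — final sound /b/ (a consonant) → -omo → *mobomo*.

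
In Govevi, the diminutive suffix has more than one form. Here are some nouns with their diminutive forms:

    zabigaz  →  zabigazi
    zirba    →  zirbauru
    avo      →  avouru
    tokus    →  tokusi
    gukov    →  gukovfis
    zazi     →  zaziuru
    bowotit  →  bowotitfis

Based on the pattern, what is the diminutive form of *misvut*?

The pattern is sibilance of the final sound: -i when the stem ends in a sibilant (*zabigaz*, *tokus*); -fis when the stem ends in a non-sibilant consonant (*gukov*, *bowotit*); -uru when the stem ends in a vowel (*zirba*, *avo*, *zazi*).
Since the final sound of *misvut* is /t/ (a non-sibilant consonant), it takes -fis, giving *misvutfis*.

misvutfis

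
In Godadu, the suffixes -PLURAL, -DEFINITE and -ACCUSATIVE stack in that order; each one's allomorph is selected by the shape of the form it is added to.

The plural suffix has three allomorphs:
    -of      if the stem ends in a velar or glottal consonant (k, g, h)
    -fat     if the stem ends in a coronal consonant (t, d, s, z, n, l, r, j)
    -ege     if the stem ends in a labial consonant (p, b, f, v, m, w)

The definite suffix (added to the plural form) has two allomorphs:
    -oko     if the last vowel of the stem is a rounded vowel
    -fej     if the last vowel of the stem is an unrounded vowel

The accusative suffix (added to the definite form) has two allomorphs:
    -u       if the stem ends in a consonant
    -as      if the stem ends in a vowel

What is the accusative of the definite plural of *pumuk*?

*pumuk*: final consonant = /k/, velar/glottal → -of → *pumukof*.
The last vowel of the plural form *pumukof* is /o/, which is a rounded vowel, so the definite suffix is -oko, giving *pumukofoko*.
The definite form *pumukofoko*: final sound = /o/, a vowel → -as → *pumukofokoas*.

pumukofokoas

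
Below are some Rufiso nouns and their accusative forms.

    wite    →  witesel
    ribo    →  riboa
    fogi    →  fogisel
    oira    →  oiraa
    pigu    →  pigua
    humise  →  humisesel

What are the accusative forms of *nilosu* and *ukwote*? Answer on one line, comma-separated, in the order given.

The alternation tracks the last vowel of the stem — -sel when the last vowel of the stem is a front vowel (*wite*, *fogi*, *humise*); -a when the last vowel of the stem is a back vowel (*ribo*, *oira*, *pigu*).
*nilosu*: last vowel = /u/, a back vowel → -a → *nilosua*.
*ukwote* — last vowel /e/ (a front vowel) → -sel → *ukwotesel*.

nilosua, ukwotesel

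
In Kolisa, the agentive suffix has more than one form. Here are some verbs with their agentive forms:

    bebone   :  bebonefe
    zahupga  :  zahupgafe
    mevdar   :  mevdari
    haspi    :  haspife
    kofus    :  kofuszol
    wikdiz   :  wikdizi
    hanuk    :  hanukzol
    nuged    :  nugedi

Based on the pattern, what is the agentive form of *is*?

iszol

The pattern is voicing of the final sound: -zol when the stem ends in a voiceless consonant (*kofus*, *hanuk*); -i when the stem ends in a voiced consonant (*mevdar*, *wikdiz*, *nuged*); -fe when the stem ends in a vowel (*bebone*, *zahupga*, *haspi*).
Since the final sound of *is* is /s/ (a voiceless consonant), it takes -zol, giving *iszol*.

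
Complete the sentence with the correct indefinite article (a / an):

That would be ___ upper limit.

The indefinite article is chosen by the initial *sound* of the following word, not its spelling.
*upper* begins with the sound /ʌ/ (u pronounced /ʌ/) — a vowel sound.
So the article is *an*: That would be an upper limit.

an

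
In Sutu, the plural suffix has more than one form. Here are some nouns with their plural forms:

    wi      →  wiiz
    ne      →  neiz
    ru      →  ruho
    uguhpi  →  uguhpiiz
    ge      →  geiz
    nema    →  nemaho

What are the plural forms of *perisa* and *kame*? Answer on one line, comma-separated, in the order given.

The pattern is front/back vowel harmony: -iz when the last vowel of the stem is a front vowel (*wi*, *ne*, *uguhpi*, *ge*); -ho when the last vowel of the stem is a back vowel (*ru*, *nema*).
*perisa* — last vowel /a/ (a back vowel) → -ho → *perisaho*.
Since the last vowel of *kame* is /e/ (a front vowel), it takes -iz, giving *kameiz*.

perisaho, kameiz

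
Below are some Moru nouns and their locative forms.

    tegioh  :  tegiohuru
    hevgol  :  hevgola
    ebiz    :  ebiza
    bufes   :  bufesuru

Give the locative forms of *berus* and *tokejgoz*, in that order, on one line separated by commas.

berusuru, tokejgoza

Looking at the final consonant of each stem: -uru when the stem ends in a voiceless consonant (*tegioh*, *bufes*); -a when the stem ends in a voiced consonant (*hevgol*, *ebiz*).
Since the final consonant of *berus* is /s/ (voiceless), it takes -uru, giving *berusuru*.
Since the final consonant of *tokejgoz* is /z/ (voiced), it takes -a, giving *tokejgoza*.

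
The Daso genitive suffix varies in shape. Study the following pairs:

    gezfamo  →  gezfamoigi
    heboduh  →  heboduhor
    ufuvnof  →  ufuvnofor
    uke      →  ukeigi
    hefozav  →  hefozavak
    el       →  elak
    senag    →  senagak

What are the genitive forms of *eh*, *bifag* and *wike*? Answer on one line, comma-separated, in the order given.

The suffix is conditioned by the final sound: -or when the stem ends in a voiceless consonant (*heboduh*, *ufuvnof*); -ak when the stem ends in a voiced consonant (*hefozav*, *el*, *senag*); -igi when the stem ends in a vowel (*gezfamo*, *uke*).
Since the final sound of *eh* is /h/ (a voiceless consonant), it takes -or, giving *ehor*.
*bifag* — final sound /g/ (a voiced consonant) → -ak → *bifagak*.
*wike* — final sound /e/ (a vowel) → -igi → *wikeigi*.

ehor, bifagak, wikeigi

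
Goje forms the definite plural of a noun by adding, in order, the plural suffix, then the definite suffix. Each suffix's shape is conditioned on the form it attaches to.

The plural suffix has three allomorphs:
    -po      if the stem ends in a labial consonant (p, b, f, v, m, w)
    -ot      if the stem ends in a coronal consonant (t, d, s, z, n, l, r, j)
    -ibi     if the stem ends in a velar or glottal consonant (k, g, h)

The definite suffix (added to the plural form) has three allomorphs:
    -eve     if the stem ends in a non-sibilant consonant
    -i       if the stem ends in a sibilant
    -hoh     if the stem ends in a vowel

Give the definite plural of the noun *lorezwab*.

*lorezwab*: final consonant = /b/, labial → -po → *lorezwabpo*.
The final sound of the plural form *lorezwabpo* is /o/, which is a vowel, so the definite suffix is -hoh, giving *lorezwabpohoh*.

lorezwabpohoh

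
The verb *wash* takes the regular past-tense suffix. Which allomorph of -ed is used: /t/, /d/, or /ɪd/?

/t/

The stem *wash* ends in a voiceless consonant other than /t/.
The -ed suffix is realized as /ɪd/ after /t, d/; as /t/ after other voiceless consonants; and as /d/ after other voiced sounds.
So -ed on *wash* is pronounced /t/.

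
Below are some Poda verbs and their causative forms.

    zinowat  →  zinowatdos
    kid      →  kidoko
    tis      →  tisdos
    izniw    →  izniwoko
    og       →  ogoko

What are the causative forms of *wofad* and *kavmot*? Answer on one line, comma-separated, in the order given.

wofadoko, kavmotdos

The suffix is conditioned by the final consonant: -dos when the stem ends in a voiceless consonant (*zinowat*, *tis*); -oko when the stem ends in a voiced consonant (*kid*, *izniw*, *og*).
*wofad*: final consonant = /d/, voiced → -oko → *wofadoko*.
The final consonant of *kavmot* is /t/, which is voiceless, so the suffix is -dos, giving *kavmotdos*.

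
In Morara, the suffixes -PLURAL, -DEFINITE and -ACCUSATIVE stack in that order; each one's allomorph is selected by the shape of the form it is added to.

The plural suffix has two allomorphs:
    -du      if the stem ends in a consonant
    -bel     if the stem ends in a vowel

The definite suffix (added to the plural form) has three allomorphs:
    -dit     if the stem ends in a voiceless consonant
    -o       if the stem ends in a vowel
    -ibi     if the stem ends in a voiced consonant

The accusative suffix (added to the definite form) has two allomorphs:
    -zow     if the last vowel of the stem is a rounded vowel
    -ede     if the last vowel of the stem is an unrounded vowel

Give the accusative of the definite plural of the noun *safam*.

Since the final sound of *safam* is /m/ (a consonant), it takes -du, giving *safamdu*.
The final sound of the plural form *safamdu* is /u/, which is a vowel, so the definite suffix is -o, giving *safamduo*.
The definite form *safamduo*: last vowel = /o/, a rounded vowel → -zow → *safamduozow*.

safamduozow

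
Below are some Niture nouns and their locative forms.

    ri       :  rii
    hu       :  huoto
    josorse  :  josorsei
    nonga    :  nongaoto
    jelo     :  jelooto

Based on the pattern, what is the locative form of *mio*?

The suffix is conditioned by the last vowel: -i when the last vowel of the stem is a front vowel (*ri*, *josorse*); -oto when the last vowel of the stem is a back vowel (*hu*, *nonga*, *jelo*).
Since the last vowel of *mio* is /o/ (a back vowel), it takes -oto, giving *miooto*.

miooto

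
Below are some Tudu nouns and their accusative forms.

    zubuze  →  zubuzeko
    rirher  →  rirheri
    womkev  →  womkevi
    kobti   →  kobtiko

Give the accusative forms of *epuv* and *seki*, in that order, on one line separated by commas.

Looking at the final sound of each stem: -i when the stem ends in a consonant (*rirher*, *womkev*); -ko when the stem ends in a vowel (*zubuze*, *kobti*).
*epuv* — final sound /v/ (a consonant) → -i → *epuvi*.
Since the final sound of *seki* is /i/ (a vowel), it takes -ko, giving *sekiko*.

epuvi, sekiko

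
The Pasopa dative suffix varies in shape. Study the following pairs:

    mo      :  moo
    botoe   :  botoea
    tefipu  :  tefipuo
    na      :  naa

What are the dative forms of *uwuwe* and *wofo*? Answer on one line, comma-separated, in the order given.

uwuwea, wofoo

The pattern is rounding harmony: -o when the last vowel of the stem is a rounded vowel (*mo*, *tefipu*); -a when the last vowel of the stem is an unrounded vowel (*botoe*, *na*).
Since the last vowel of *uwuwe* is /e/ (an unrounded vowel), it takes -a, giving *uwuwea*.
*wofo*: last vowel = /o/, a rounded vowel → -o → *wofoo*.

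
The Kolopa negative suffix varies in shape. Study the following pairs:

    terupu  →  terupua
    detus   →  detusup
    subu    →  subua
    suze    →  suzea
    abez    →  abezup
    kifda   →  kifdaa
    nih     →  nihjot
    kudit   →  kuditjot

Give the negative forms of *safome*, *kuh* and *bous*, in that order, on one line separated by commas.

Looking at the final sound of each stem: -up when the stem ends in a sibilant (*detus*, *abez*); -jot when the stem ends in a non-sibilant consonant (*nih*, *kudit*); -a when the stem ends in a vowel (*terupu*, *subu*, *suze*, *kifda*).
*safome*: final sound = /e/, a vowel → -a → *safomea*.
*kuh*: final sound = /h/, a non-sibilant consonant → -jot → *kuhjot*.
*bous* — final sound /s/ (a sibilant) → -up → *bousup*.

safomea, kuhjot, bousup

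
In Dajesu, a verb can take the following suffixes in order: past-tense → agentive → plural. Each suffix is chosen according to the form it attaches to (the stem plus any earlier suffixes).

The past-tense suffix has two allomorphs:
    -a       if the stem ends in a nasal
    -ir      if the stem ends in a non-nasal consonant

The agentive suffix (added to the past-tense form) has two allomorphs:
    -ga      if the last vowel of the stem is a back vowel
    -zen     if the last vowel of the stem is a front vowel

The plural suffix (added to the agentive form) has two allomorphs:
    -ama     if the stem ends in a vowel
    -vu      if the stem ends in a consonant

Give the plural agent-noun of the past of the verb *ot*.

otirzenvu

The final consonant of *ot* is /t/, which is non-nasal, so the past-tense suffix is -ir, giving *otir*.
The last vowel of the past-tense form *otir* is /i/, which is a front vowel, so the agentive suffix is -zen, giving *otirzen*.
The agentive form *otirzen*: final sound = /n/, a consonant → -vu → *otirzenvu*.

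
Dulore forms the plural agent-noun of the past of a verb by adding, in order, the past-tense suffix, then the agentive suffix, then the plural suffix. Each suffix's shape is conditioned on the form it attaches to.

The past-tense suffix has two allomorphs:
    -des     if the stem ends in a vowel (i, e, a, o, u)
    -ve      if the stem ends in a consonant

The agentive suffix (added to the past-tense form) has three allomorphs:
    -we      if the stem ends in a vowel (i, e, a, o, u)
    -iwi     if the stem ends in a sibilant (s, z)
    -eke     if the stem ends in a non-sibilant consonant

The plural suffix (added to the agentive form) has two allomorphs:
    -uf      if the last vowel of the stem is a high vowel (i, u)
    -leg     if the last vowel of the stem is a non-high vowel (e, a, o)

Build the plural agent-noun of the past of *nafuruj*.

nafurujveweleg

*nafuruj*: final sound = /j/, a consonant → -ve → *nafurujve*.
The final sound of the past-tense form *nafurujve* is /e/, which is a vowel, so the agentive suffix is -we, giving *nafurujvewe*.
The agentive form *nafurujvewe*: last vowel = /e/, a non-high vowel → -leg → *nafurujveweleg*.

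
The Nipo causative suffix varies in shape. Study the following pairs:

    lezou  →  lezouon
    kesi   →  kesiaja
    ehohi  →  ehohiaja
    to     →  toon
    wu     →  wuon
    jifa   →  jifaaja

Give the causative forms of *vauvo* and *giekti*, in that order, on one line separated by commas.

vauvoon, giektiaja

The pattern is rounding harmony: -on when the last vowel of the stem is a rounded vowel (*lezou*, *to*, *wu*); -aja when the last vowel of the stem is an unrounded vowel (*kesi*, *ehohi*, *jifa*).
Since the last vowel of *vauvo* is /o/ (a rounded vowel), it takes -on, giving *vauvoon*.
*giekti*: last vowel = /i/, an unrounded vowel → -aja → *giektiaja*.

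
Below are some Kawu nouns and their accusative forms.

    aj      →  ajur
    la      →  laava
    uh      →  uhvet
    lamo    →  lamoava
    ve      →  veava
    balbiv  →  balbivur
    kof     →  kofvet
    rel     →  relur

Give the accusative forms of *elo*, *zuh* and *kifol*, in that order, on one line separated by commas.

Looking at the final sound of each stem: -vet when the stem ends in a voiceless consonant (*uh*, *kof*); -ur when the stem ends in a voiced consonant (*aj*, *balbiv*, *rel*); -ava when the stem ends in a vowel (*la*, *lamo*, *ve*).
*elo*: final sound = /o/, a vowel → -ava → *eloava*.
*zuh* — final sound /h/ (a voiceless consonant) → -vet → *zuhvet*.
Since the final sound of *kifol* is /l/ (a voiced consonant), it takes -ur, giving *kifolur*.

eloava, zuhvet, kifolur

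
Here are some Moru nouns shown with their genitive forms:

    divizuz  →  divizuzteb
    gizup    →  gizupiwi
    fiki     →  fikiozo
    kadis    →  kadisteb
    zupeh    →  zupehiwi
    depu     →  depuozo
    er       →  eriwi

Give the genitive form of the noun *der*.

The suffix is conditioned by the final sound: -teb when the stem ends in a sibilant (*divizuz*, *kadis*); -iwi when the stem ends in a non-sibilant consonant (*gizup*, *zupeh*, *er*); -ozo when the stem ends in a vowel (*fiki*, *depu*).
Since the final sound of *der* is /r/ (a non-sibilant consonant), it takes -iwi, giving *deriwi*.

deriwi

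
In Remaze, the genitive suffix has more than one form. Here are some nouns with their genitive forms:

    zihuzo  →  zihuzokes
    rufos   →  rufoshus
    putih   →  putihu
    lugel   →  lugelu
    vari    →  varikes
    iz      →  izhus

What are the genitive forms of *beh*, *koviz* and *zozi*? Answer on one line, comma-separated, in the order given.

behu, kovizhus, zozikes

The pattern is sibilance of the final sound: -hus when the stem ends in a sibilant (*rufos*, *iz*); -u when the stem ends in a non-sibilant consonant (*putih*, *lugel*); -kes when the stem ends in a vowel (*zihuzo*, *vari*).
Since the final sound of *beh* is /h/ (a non-sibilant consonant), it takes -u, giving *behu*.
*koviz* — final sound /z/ (a sibilant) → -hus → *kovizhus*.
*zozi*: final sound = /i/, a vowel → -kes → *zozikes*.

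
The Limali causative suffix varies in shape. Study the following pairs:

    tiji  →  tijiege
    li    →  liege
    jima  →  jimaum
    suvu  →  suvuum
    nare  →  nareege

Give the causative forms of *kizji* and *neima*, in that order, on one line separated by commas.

kizjiege, neimaum

The pattern is front/back vowel harmony: -ege when the last vowel of the stem is a front vowel (*tiji*, *li*, *nare*); -um when the last vowel of the stem is a back vowel (*jima*, *suvu*).
The last vowel of *kizji* is /i/, which is a front vowel, so the suffix is -ege, giving *kizjiege*.
*neima* — last vowel /a/ (a back vowel) → -um → *neimaum*.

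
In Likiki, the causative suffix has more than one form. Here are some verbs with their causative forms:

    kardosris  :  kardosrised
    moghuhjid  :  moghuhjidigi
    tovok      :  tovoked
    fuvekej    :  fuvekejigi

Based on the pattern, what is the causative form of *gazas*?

The alternation tracks the final consonant of the stem — -ed when the stem ends in a voiceless consonant (*kardosris*, *tovok*); -igi when the stem ends in a voiced consonant (*moghuhjid*, *fuvekej*).
*gazas* — final consonant /s/ (voiceless) → -ed → *gazased*.

gazased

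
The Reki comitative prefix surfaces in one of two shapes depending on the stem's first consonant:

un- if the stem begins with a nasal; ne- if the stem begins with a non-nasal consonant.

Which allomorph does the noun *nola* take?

*nola* — first consonant /n/ (a nasal) → un-.

un-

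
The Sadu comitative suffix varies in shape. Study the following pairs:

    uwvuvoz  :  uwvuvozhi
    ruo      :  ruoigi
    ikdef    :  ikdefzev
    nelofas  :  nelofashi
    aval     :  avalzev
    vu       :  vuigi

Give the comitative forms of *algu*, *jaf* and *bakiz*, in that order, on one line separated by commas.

The pattern is sibilance of the final sound: -hi when the stem ends in a sibilant (*uwvuvoz*, *nelofas*); -zev when the stem ends in a non-sibilant consonant (*ikdef*, *aval*); -igi when the stem ends in a vowel (*ruo*, *vu*).
Since the final sound of *algu* is /u/ (a vowel), it takes -igi, giving *alguigi*.
Since the final sound of *jaf* is /f/ (a non-sibilant consonant), it takes -zev, giving *jafzev*.
*bakiz*: final sound = /z/, a sibilant → -hi → *bakizhi*.

alguigi, jafzev, bakizhi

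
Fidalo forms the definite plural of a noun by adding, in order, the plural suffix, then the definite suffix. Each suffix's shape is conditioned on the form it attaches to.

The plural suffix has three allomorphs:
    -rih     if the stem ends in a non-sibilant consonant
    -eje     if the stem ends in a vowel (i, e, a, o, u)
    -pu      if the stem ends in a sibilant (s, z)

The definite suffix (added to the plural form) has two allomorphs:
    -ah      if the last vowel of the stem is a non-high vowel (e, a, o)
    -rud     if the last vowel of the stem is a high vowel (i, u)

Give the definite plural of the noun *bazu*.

*bazu*: final sound = /u/, a vowel → -eje → *bazueje*.
The plural form *bazueje* — last vowel /e/ (a non-high vowel) → -ah → *bazuejeah*.

bazuejeah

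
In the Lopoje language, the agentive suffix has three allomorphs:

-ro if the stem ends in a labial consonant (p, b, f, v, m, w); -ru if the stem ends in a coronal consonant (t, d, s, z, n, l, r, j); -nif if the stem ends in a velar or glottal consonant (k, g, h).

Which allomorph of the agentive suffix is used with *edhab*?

-ro

*edhab*: final consonant = /b/, labial → -ro.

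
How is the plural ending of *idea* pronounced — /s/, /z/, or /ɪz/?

/z/

The stem *idea* ends in a voiced non-sibilant sound.
The plural suffix surfaces as /ɪz/ after sibilants, /s/ after other voiceless consonants, and /z/ after other voiced sounds.
So the plural -s on *idea* is pronounced /z/.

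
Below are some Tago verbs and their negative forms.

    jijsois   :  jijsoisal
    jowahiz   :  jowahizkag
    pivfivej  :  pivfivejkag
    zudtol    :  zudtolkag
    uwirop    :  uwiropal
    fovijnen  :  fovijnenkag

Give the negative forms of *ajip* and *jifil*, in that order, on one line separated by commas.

ajipal, jifilkag

Looking at the final consonant of each stem: -al when the stem ends in a voiceless consonant (*jijsois*, *uwirop*); -kag when the stem ends in a voiced consonant (*jowahiz*, *pivfivej*, *zudtol*, *fovijnen*).
*ajip*: final consonant = /p/, voiceless → -al → *ajipal*.
*jifil*: final consonant = /l/, voiced → -kag → *jifilkag*.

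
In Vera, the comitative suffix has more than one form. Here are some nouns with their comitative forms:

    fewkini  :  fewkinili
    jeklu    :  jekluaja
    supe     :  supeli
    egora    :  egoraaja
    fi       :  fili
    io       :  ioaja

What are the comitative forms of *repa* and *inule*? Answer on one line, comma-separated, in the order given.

The suffix is conditioned by the last vowel: -li when the last vowel of the stem is a front vowel (*fewkini*, *supe*, *fi*); -aja when the last vowel of the stem is a back vowel (*jeklu*, *egora*, *io*).
*repa* — last vowel /a/ (a back vowel) → -aja → *repaaja*.
The last vowel of *inule* is /e/, which is a front vowel, so the suffix is -li, giving *inuleli*.

repaaja, inuleli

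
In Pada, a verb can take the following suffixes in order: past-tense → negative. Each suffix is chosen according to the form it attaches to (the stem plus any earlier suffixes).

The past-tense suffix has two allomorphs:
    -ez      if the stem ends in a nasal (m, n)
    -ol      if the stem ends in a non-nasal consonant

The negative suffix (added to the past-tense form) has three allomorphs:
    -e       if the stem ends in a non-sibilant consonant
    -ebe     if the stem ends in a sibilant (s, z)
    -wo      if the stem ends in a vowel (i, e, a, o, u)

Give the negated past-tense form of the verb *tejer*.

tejerole

Since the final consonant of *tejer* is /r/ (non-nasal), it takes -ol, giving *tejerol*.
The final sound of the past-tense form *tejerol* is /l/, which is a non-sibilant consonant, so the negative suffix is -e, giving *tejerole*.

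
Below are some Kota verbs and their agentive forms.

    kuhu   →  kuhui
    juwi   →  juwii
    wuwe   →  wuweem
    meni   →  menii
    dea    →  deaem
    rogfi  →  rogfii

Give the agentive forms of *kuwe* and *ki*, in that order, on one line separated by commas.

The suffix is conditioned by the last vowel: -i when the last vowel of the stem is a high vowel (*kuhu*, *juwi*, *meni*, *rogfi*); -em when the last vowel of the stem is a non-high vowel (*wuwe*, *dea*).
*kuwe* — last vowel /e/ (a non-high vowel) → -em → *kuweem*.
The last vowel of *ki* is /i/, which is a high vowel, so the suffix is -i, giving *kii*.

kuweem, kii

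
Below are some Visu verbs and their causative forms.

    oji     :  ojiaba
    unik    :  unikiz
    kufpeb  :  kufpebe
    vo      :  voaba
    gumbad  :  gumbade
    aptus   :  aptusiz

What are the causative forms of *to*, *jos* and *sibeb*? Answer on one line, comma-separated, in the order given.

The suffix is conditioned by the final sound: -iz when the stem ends in a voiceless consonant (*unik*, *aptus*); -e when the stem ends in a voiced consonant (*kufpeb*, *gumbad*); -aba when the stem ends in a vowel (*oji*, *vo*).
*to*: final sound = /o/, a vowel → -aba → *toaba*.
Since the final sound of *jos* is /s/ (a voiceless consonant), it takes -iz, giving *josiz*.
*sibeb* — final sound /b/ (a voiced consonant) → -e → *sibebe*.

toaba, josiz, sibebe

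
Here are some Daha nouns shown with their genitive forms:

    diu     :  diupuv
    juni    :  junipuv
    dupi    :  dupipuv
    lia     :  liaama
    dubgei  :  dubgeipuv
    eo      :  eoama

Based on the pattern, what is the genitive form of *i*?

The suffix is conditioned by the last vowel: -puv when the last vowel of the stem is a high vowel (*diu*, *juni*, *dupi*, *dubgei*); -ama when the last vowel of the stem is a non-high vowel (*lia*, *eo*).
The last vowel of *i* is /i/, which is a high vowel, so the suffix is -puv, giving *ipuv*.

ipuv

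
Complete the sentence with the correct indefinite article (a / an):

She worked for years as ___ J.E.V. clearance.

The indefinite article is chosen by the initial *sound* of the following word, not its spelling.
The initialism *J.E.V.* is read letter by letter; the first letter, J, is pronounced /dʒeɪ/, which begins with a consonant sound.
So the article is *a*: She worked for years as a J.E.V. clearance.

a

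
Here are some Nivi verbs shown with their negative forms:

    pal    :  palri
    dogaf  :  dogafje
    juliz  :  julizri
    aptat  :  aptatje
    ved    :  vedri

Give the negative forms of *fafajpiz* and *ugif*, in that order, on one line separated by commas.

The pattern is voicing of the final consonant: -je when the stem ends in a voiceless consonant (*dogaf*, *aptat*); -ri when the stem ends in a voiced consonant (*pal*, *juliz*, *ved*).
The final consonant of *fafajpiz* is /z/, which is voiced, so the suffix is -ri, giving *fafajpizri*.
*ugif*: final consonant = /f/, voiceless → -je → *ugifje*.

fafajpizri, ugifje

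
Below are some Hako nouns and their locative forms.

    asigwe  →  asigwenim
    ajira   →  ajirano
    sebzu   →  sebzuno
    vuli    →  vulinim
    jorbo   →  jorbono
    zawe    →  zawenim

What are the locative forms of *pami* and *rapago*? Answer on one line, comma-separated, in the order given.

paminim, rapagono

The suffix is conditioned by the last vowel: -nim when the last vowel of the stem is a front vowel (*asigwe*, *vuli*, *zawe*); -no when the last vowel of the stem is a back vowel (*ajira*, *sebzu*, *jorbo*).
*pami* — last vowel /i/ (a front vowel) → -nim → *paminim*.
Since the last vowel of *rapago* is /o/ (a back vowel), it takes -no, giving *rapagono*.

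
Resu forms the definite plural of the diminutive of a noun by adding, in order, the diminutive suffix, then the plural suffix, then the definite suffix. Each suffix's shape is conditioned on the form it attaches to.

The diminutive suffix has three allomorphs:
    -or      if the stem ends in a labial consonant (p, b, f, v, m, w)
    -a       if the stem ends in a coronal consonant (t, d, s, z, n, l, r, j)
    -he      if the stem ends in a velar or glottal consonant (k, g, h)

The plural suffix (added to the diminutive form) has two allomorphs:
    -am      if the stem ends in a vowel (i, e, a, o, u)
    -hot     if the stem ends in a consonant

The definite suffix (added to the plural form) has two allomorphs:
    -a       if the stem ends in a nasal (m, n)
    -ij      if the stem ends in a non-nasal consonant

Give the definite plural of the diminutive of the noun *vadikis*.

*vadikis*: final consonant = /s/, coronal → -a → *vadikisa*.
The final sound of the diminutive form *vadikisa* is /a/, which is a vowel, so the plural suffix is -am, giving *vadikisaam*.
The plural form *vadikisaam* — final consonant /m/ (a nasal) → -a → *vadikisaama*.

vadikisaama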